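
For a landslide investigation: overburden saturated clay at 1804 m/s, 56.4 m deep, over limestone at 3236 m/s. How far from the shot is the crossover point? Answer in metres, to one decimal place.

211.6 m

x_cross = 2h·√((V₂+V₁)/(V₂−V₁)).
(V₂+V₁)/(V₂−V₁) = (3236+1804)/(3236−1804) = 3.5196; √ = 1.8760.
x_cross = 2·56.4·1.8760 = 211.62 m.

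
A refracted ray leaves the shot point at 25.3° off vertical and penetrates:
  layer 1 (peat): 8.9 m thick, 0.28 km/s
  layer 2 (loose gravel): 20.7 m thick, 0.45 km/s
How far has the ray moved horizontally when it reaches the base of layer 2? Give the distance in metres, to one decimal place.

Apply Snell's law at each interface; in layer i the horizontal offset is hᵢ·tan θᵢ.
Layer 1: θ = 25.30°; offset = 8.9·tan 25.30° = 4.207 m.
Layer 2: sin θ = 0.45·sin 25.3°/0.28 = 0.6868, θ = 43.38°; offset = 20.7·tan 43.38° = 19.561 m.
Σ offsets = 23.768 m.

23.8 m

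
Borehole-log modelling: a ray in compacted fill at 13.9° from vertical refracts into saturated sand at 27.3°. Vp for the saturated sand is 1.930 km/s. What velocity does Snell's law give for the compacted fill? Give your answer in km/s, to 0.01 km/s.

Snell's law: sin 13.9°/V₁ = sin 27.3°/V₂.
V₁ = V₂·sin 13.9°/sin 27.3° = 1.930 × 0.5238 = 1.01 km/s.

1.01 km/s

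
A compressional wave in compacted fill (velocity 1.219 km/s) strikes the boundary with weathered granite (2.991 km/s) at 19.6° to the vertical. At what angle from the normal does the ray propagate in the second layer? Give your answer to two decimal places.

Snell's law: sin θ₂ = (V₂/V₁)·sin θ₁ = (2.991/1.219)·sin 19.6° = 0.8231.
θ₂ = arcsin 0.8231 = 55.39° from the normal.

55.39°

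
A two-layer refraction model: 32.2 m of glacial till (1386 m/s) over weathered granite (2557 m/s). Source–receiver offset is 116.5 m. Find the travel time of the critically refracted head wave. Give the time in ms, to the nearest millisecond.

85 ms

t = x/V₂ + 2h·√(V₂²−V₁²)/(V₁V₂).
√(V₂²−V₁²) = √(2557²−1386²) = 2148.8 m/s; delay term = 2·32.2·2148.8/(1386·2557) = 0.03905 s.
t = 116.5/2557 + 0.03905 = 0.08461 s.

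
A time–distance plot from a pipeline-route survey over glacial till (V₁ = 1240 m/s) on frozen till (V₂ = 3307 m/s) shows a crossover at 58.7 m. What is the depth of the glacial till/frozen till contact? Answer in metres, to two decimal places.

x_cross = 2h·√((V₂+V₁)/(V₂−V₁)) → h = x_cross / (2·√((V₂+V₁)/(V₂−V₁))).
√((V₂+V₁)/(V₂−V₁)) = √((3307+1240)/(3307−1240)) = 1.4832.
h = 58.7 / (2·1.4832) = 19.79 m.

19.79 m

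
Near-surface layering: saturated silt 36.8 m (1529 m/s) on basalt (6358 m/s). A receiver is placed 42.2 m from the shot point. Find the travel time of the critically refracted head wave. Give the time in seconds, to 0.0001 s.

θ_c = arcsin(V₁/V₂) = arcsin(1529/6358) = 13.92°, cos θ_c = 0.9707.
Intercept time tᵢ = 2h cos θ_c / V₁ = 2·36.8·0.9707/1529 = 0.04672 s.
t = x/V₂ + tᵢ = 42.2/6358 + 0.04672 = 0.05336 s.

0.0534 s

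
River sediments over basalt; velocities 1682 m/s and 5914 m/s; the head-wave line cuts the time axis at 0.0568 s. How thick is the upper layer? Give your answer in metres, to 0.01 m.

49.83 m

θ_c = arcsin(1682/5914) = 16.52°; cos θ_c = 0.9587.
tᵢ = 2h cos θ_c/V₁ ⇒ h = tᵢ·V₁/(2 cos θ_c) = 0.0568·1682/(2·0.9587) = 49.83 m.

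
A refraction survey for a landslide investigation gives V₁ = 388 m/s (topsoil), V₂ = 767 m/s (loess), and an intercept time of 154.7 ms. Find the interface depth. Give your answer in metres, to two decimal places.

θ_c = arcsin(388/767) = 30.39°; cos θ_c = 0.8626.
tᵢ = 2h cos θ_c/V₁ ⇒ h = tᵢ·V₁/(2 cos θ_c) = 0.1547·388/(2·0.8626) = 34.79 m.

34.79 m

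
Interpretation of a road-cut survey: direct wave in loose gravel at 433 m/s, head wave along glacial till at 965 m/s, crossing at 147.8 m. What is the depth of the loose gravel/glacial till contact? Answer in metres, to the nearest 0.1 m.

h = (x_cross/2)·√((V₂−V₁)/(V₂+V₁)).
(V₂−V₁)/(V₂+V₁) = (965−433)/(965+433) = 0.3805; √ = 0.6169.
h = (147.8/2)·0.6169 = 45.59 m.

45.6 m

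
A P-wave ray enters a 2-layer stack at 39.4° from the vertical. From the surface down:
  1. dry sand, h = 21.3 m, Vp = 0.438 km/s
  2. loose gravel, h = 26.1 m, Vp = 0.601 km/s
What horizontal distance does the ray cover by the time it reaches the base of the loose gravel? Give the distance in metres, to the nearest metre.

Apply Snell's law at each interface; in layer i the horizontal offset is hᵢ·tan θᵢ.
Layer 1: θ = 39.40°; offset = 21.3·tan 39.40° = 17.496 m.
Layer 2: sin θ = 0.601·sin 39.4°/0.438 = 0.8709, θ = 60.57°; offset = 26.1·tan 60.57° = 46.260 m.
Σ offsets = 63.756 m.

64 m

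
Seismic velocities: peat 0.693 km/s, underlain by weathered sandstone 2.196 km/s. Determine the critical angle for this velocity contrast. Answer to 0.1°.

18.4°

At critical incidence the refracted ray runs along the interface (θ₂ = 90°), so sin θ_c = V₁/V₂.
θ_c = arcsin(0.693/2.196) = arcsin 0.3156 = 18.40°.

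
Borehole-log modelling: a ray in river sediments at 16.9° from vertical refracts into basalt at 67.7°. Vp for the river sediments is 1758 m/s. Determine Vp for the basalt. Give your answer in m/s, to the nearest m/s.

5595 m/s

Snell's law: sin 16.9°/V₁ = sin 67.7°/V₂.
V₂ = V₁·sin 67.7°/sin 16.9° = 1758 × 3.1827 = 5595.14 m/s.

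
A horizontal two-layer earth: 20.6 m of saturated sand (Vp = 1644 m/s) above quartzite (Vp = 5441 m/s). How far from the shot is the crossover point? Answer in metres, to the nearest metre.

θ_c = arcsin(1644/5441) = 17.59°, so cos θ_c = 0.9533 and tᵢ = 2h cos θ_c/V₁ = 0.0239 s.
At crossover x/V₁ = x/V₂ + tᵢ ⇒ x = tᵢ/(1/V₁ − 1/V₂) = 0.02389/(6.0827e-04 − 1.8379e-04) = 56.28 m.

56 m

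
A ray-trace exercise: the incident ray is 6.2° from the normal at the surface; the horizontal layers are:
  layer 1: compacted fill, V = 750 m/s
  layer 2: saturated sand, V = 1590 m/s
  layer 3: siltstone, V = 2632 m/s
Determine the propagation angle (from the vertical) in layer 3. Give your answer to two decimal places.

22.27°

Ray parameter p = sin 6.2° / 750 = 1.4400e-04 s/m.
sin θ_3 = p·V_3 = 1.4400e-04 × 2632 = 0.3790.
θ_3 = 22.27° from the vertical.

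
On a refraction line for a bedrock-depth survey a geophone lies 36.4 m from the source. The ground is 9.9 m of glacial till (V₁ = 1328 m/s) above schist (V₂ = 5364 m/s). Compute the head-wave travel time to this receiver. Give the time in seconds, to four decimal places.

0.0212 s

t = x/V₂ + 2h·√(V₂²−V₁²)/(V₁V₂).
√(V₂²−V₁²) = √(5364²−1328²) = 5197.0 m/s; delay term = 2·9.9·5197.0/(1328·5364) = 0.01445 s.
t = 36.4/5364 + 0.01445 = 0.02123 s.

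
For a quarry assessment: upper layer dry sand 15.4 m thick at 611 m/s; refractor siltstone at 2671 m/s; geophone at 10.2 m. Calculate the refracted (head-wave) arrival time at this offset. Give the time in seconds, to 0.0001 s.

0.0529 s

t = x/V₂ + 2h·√(V₂²−V₁²)/(V₁V₂).
√(V₂²−V₁²) = √(2671²−611²) = 2600.2 m/s; delay term = 2·15.4·2600.2/(611·2671) = 0.04907 s.
t = 10.2/2671 + 0.04907 = 0.05289 s.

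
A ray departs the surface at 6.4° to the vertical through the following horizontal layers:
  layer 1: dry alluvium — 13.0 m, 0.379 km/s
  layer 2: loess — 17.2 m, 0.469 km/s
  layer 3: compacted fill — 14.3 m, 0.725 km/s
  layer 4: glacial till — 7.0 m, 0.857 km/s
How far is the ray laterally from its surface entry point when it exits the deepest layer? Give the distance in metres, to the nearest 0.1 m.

8.8 m

Apply Snell's law at each interface; in layer i the horizontal offset is hᵢ·tan θᵢ.
Layer 1: θ = 6.40°; offset = 13.0·tan 6.40° = 1.458 m.
Layer 2: sin θ = 0.469·sin 6.4°/0.379 = 0.1379, θ = 7.93°; offset = 17.2·tan 7.93° = 2.395 m.
Layer 3: sin θ = 0.725·sin 6.4°/0.379 = 0.2132, θ = 12.31°; offset = 14.3·tan 12.31° = 3.121 m.
Layer 4: sin θ = 0.857·sin 6.4°/0.379 = 0.2521, θ = 14.60°; offset = 7.0·tan 14.60° = 1.823 m.
Total horizontal offset = 8.798 m.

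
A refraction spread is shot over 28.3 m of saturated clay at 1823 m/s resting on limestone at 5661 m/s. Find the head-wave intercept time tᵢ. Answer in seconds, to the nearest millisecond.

0.029 s

θ_c = arcsin(V₁/V₂) = arcsin(1823/5661) = 18.79°; cos θ_c = 0.9467.
tᵢ = 2h·cos θ_c / V₁ = 2·28.3·0.9467 / 1823 = 0.02939 s.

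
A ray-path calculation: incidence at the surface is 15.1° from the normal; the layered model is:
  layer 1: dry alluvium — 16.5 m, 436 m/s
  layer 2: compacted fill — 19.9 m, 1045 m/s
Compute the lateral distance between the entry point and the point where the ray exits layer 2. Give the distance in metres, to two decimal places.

20.36 m

p = sin θ₁/V₁ = sin 15.1°/436 = 5.9749e-04 s/m is conserved through the stack.
Layer 1: θ = 15.10°; offset = 16.5·tan 15.10° = 4.4520 m.
Layer 2: sin θ = p·1045 = 0.6244 → θ = 38.64°; offset = 19.9·tan 38.64° = 15.9066 m.
Total horizontal offset = 20.3586 m.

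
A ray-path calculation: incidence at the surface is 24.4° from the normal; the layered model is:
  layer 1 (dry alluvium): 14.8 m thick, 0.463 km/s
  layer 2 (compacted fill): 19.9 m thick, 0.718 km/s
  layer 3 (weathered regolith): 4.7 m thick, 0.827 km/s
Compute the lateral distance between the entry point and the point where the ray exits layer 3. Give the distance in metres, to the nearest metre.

Apply Snell's law at each interface; in layer i the horizontal offset is hᵢ·tan θᵢ.
Layer 1: θ = 24.40°; offset = 14.8·tan 24.40° = 6.714 m.
Layer 2: sin θ = 0.718·sin 24.4°/0.463 = 0.6406, θ = 39.84°; offset = 19.9·tan 39.84° = 16.603 m.
Layer 3: sin θ = 0.827·sin 24.4°/0.463 = 0.7379, θ = 47.55°; offset = 4.7·tan 47.55° = 5.138 m.
Σ offsets = 28.455 m.

28 m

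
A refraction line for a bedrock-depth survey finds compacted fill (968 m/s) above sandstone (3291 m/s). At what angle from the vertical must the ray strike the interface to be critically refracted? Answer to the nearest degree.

Critical incidence: sin θ_c = V₁/V₂ = 968/3291 = 0.2941.
θ_c = arcsin 0.2941 = 17.11°.

17°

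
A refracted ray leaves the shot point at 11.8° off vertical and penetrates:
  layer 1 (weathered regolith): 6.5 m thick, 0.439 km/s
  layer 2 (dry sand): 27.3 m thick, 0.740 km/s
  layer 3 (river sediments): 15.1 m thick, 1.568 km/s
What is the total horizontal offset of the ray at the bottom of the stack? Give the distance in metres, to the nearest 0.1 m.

27.5 m

Apply Snell's law at each interface; in layer i the horizontal offset is hᵢ·tan θᵢ.
Layer 1: θ = 11.80°; offset = 6.5·tan 11.80° = 1.358 m.
Layer 2: sin θ = 0.740·sin 11.8°/0.439 = 0.3447, θ = 20.16°; offset = 27.3·tan 20.16° = 10.025 m.
Layer 3: sin θ = 1.568·sin 11.8°/0.439 = 0.7304, θ = 46.92°; offset = 15.1·tan 46.92° = 16.148 m.
Σ offsets = 27.531 m.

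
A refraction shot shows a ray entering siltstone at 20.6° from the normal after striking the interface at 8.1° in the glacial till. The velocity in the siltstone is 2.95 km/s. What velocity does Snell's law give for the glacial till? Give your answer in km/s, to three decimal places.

1.181 km/s

sin 8.1° = 0.1409; sin 20.6° = 0.3518.
V₁ = V₂·(sin θ₁/sin θ₂) = 2.95·(0.1409/0.3518) = 1.181 km/s.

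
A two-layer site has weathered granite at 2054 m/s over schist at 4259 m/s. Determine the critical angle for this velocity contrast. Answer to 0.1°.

28.8°

At critical incidence the refracted ray runs along the interface (θ₂ = 90°), so sin θ_c = V₁/V₂.
θ_c = arcsin(2054/4259) = arcsin 0.4823 = 28.83°.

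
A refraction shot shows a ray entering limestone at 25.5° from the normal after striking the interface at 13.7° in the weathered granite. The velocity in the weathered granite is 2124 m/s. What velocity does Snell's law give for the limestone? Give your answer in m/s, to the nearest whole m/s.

3861 m/s

Snell's law: sin 13.7°/V₁ = sin 25.5°/V₂.
V₂ = V₁·sin 25.5°/sin 13.7° = 2124 × 1.8177 = 3860.89 m/s.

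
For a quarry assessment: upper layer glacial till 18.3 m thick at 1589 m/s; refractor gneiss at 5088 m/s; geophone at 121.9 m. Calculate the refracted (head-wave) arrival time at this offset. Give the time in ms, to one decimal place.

45.8 ms

t = x/V₂ + 2h·√(V₂²−V₁²)/(V₁V₂).
√(V₂²−V₁²) = √(5088²−1589²) = 4833.5 m/s; delay term = 2·18.3·4833.5/(1589·5088) = 0.02188 s.
t = 121.9/5088 + 0.02188 = 0.04584 s.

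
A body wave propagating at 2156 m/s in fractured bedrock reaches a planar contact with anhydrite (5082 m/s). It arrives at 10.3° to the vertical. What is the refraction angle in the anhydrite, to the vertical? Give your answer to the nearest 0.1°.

Snell's law: sin θ₂ = (V₂/V₁)·sin θ₁ = (5082/2156)·sin 10.3° = 0.4215.
θ₂ = sin⁻¹(0.4215) = 24.93° (from vertical).

24.9°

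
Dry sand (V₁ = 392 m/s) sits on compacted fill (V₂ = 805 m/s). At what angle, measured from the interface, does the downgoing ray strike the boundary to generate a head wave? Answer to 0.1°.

60.9°

Critical incidence: sin θ_c = V₁/V₂ = 392/805 = 0.4870.
θ_c = arcsin 0.4870 = 29.14°.
Measured from the interface: 90° − 29.14° = 60.86°.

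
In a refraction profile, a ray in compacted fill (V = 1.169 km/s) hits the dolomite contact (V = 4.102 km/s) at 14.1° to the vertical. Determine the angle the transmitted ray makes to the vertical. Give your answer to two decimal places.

58.74°

Snell's law: sin θ₂ = (V₂/V₁)·sin θ₁ = (4.102/1.169)·sin 14.1° = 0.8548.
θ₂ = arcsin 0.8548 = 58.74° from the normal.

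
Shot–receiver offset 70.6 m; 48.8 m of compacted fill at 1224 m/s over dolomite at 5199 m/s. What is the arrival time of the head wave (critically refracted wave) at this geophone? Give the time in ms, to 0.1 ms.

91.1 ms

t = x/V₂ + 2h·√(V₂²−V₁²)/(V₁V₂).
√(V₂²−V₁²) = √(5199²−1224²) = 5052.9 m/s; delay term = 2·48.8·5052.9/(1224·5199) = 0.07750 s.
t = 70.6/5199 + 0.07750 = 0.09108 s.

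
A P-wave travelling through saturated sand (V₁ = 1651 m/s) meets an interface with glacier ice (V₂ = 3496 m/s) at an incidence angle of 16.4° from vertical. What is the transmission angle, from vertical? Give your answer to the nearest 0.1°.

36.7°

sin θ₁/V₁ = sin θ₂/V₂ ⇒ sin θ₂ = 3496·sin 16.4°/1651 = 3496·0.2823/1651 = 0.5979.
θ₂ = sin⁻¹(0.5979) = 36.72° (from vertical).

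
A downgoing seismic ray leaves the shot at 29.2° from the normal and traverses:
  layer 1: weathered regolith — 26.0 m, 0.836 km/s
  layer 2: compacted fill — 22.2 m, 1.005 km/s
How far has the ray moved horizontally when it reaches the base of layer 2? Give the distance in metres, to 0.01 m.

30.61 m

Apply Snell's law at each interface; in layer i the horizontal offset is hᵢ·tan θᵢ.
Layer 1: θ = 29.20°; offset = 26.0·tan 29.20° = 14.5309 m.
Layer 2: sin θ = 1.005·sin 29.2°/0.836 = 0.5865, θ = 35.91°; offset = 22.2·tan 35.91° = 16.0747 m.
Total horizontal offset = 30.6056 m.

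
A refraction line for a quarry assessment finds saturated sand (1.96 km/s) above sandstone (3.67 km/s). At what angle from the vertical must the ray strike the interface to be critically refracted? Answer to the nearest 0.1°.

At critical incidence the refracted ray runs along the interface (θ₂ = 90°), so sin θ_c = V₁/V₂.
θ_c = arcsin(1.96/3.67) = arcsin 0.5341 = 32.28°.

32.3°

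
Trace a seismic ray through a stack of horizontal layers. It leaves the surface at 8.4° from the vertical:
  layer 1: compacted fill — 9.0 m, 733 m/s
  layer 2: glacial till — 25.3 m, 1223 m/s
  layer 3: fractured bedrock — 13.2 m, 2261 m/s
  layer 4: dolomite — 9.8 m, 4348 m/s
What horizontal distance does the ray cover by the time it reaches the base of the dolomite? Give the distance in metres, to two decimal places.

p = sin θ₁/V₁ = sin 8.4°/733 = 1.9929e-04 s/m is conserved through the stack.
Layer 1: θ = 8.40°; offset = 9.0·tan 8.40° = 1.3290 m.
Layer 2: sin θ = p·1223 = 0.2437 → θ = 14.11°; offset = 25.3·tan 14.11° = 6.3583 m.
Layer 3: sin θ = p·2261 = 0.4506 → θ = 26.78°; offset = 13.2·tan 26.78° = 6.6627 m.
Layer 4: sin θ = p·4348 = 0.8665 → θ = 60.06°; offset = 9.8·tan 60.06° = 17.0140 m.
Total horizontal offset = 31.3641 m.

31.36 m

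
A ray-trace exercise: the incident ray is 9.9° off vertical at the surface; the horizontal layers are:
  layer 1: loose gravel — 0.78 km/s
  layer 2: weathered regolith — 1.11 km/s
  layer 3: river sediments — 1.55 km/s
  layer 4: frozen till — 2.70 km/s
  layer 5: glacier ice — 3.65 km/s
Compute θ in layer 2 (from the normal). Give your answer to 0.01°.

Ray parameter p = sin 9.9° / 0.78 = 2.2042e-01 s/km.
sin θ_2 = p·V_2 = 2.2042e-01 × 1.11 = 0.2447.
θ_2 = arcsin 0.2447 = 14.16°.

14.16°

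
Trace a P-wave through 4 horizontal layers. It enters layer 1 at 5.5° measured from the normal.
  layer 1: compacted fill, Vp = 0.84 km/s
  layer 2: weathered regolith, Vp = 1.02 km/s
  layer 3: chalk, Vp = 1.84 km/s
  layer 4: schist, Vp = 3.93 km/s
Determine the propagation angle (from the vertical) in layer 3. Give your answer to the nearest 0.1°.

12.1°

Snell's law across each interface conserves sin θ / V, so sin θ_3 = V_3·sin θ₁/V₁.
sin θ_3 = 1.84 × sin 5.5° / 0.84 = 0.2099.
θ_3 = 12.12° from the vertical.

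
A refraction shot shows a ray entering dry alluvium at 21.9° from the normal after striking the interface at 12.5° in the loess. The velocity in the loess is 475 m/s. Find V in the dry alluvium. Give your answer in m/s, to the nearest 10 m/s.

sin 12.5° = 0.2164; sin 21.9° = 0.3730.
V₂ = V₁·(sin θ₂/sin θ₁) = 475·(0.3730/0.2164) = 818.56 m/s.

820 m/s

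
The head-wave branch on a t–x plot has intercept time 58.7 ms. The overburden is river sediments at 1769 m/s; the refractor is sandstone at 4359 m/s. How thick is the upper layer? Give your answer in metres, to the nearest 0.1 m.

θ_c = arcsin(1769/4359) = 23.94°; cos θ_c = 0.9139.
tᵢ = 2h cos θ_c/V₁ ⇒ h = tᵢ·V₁/(2 cos θ_c) = 0.0587·1769/(2·0.9139) = 56.81 m.

56.8 m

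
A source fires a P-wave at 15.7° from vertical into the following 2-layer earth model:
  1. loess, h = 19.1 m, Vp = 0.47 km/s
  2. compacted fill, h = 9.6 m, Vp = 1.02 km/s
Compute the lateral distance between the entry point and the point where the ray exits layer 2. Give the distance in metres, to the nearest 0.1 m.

Ray parameter p = sin 15.7° / 0.47 km/s = 5.7575e-01 s/km.
Layer 1: θ = 15.70°; offset = 19.1·tan 15.70° = 5.369 m.
Layer 2: sin θ = p·1.02 = 0.5873 → θ = 35.96°; offset = 9.6·tan 35.96° = 6.965 m.
Summing the layer offsets gives 12.334 m.

12.3 m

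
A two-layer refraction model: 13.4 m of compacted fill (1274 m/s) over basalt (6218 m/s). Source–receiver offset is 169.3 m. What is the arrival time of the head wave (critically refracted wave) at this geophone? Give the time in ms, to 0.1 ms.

47.8 ms

t = x/V₂ + 2h·√(V₂²−V₁²)/(V₁V₂).
√(V₂²−V₁²) = √(6218²−1274²) = 6086.1 m/s; delay term = 2·13.4·6086.1/(1274·6218) = 0.02059 s.
t = 169.3/6218 + 0.02059 = 0.04782 s.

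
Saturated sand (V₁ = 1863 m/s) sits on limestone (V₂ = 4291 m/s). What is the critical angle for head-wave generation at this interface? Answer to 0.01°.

25.73°

At critical incidence the refracted ray runs along the interface (θ₂ = 90°), so sin θ_c = V₁/V₂.
θ_c = arcsin(1863/4291) = arcsin 0.4342 = 25.73°.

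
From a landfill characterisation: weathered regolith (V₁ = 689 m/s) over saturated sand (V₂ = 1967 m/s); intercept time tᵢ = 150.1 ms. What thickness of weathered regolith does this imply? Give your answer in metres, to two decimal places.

θ_c = arcsin(689/1967) = 20.50°; cos θ_c = 0.9366.
tᵢ = 2h cos θ_c/V₁ ⇒ h = tᵢ·V₁/(2 cos θ_c) = 0.1501·689/(2·0.9366) = 55.21 m.

55.21 m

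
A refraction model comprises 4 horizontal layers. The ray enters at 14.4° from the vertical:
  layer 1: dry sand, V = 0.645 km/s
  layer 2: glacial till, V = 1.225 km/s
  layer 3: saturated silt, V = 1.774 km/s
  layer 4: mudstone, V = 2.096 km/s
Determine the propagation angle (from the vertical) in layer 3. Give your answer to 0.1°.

43.2°

Snell's law across each interface conserves sin θ / V, so sin θ_3 = V_3·sin θ₁/V₁.
sin θ_3 = 1.774 × sin 14.4° / 0.645 = 0.6840.
θ_3 = arcsin 0.6840 = 43.16°.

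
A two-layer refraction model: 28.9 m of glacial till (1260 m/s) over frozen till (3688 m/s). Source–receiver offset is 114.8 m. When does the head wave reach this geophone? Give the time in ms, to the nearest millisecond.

74 ms

θ_c = arcsin(V₁/V₂) = arcsin(1260/3688) = 19.98°, cos θ_c = 0.9398.
Intercept time tᵢ = 2h cos θ_c / V₁ = 2·28.9·0.9398/1260 = 0.04311 s.
t = x/V₂ + tᵢ = 114.8/3688 + 0.04311 = 0.07424 s.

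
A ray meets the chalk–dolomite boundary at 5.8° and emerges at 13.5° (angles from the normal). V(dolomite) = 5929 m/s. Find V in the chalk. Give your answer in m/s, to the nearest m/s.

2567 m/s

sin 5.8° = 0.1011; sin 13.5° = 0.2334.
V₁ = V₂·(sin θ₁/sin θ₂) = 5929·(0.1011/0.2334) = 2566.61 m/s.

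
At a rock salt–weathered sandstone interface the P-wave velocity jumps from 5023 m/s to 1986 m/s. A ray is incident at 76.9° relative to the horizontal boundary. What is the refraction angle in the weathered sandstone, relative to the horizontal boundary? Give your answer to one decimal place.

Angle from the normal: 90° − 76.9° = 13.1°.
Snell's law: sin θ₂ = (V₂/V₁)·sin θ₁ = (1986/5023)·sin 13.1° = 0.0896.
θ₂ = arcsin 0.0896 = 5.14° from the normal.
From the interface: 90° − 5.14° = 84.86°.

84.9°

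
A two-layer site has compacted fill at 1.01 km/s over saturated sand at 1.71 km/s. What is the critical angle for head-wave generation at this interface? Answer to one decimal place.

36.2°

Critical incidence: sin θ_c = V₁/V₂ = 1.01/1.71 = 0.5906.
θ_c = arcsin 0.5906 = 36.20°.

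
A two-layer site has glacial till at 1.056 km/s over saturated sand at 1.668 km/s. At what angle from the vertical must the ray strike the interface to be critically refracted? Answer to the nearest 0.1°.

At critical incidence the refracted ray runs along the interface (θ₂ = 90°), so sin θ_c = V₁/V₂.
θ_c = arcsin(1.056/1.668) = arcsin 0.6331 = 39.28°.

39.3°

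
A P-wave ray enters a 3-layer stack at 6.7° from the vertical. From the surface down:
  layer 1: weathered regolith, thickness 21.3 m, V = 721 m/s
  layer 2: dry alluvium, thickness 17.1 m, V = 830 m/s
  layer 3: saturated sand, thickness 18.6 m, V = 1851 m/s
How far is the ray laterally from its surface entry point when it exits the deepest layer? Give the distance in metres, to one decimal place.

10.7 m

p = sin θ₁/V₁ = sin 6.7°/721 = 1.6182e-04 s/m is conserved through the stack.
Layer 1: θ = 6.70°; offset = 21.3·tan 6.70° = 2.502 m.
Layer 2: sin θ = p·830 = 0.1343 → θ = 7.72°; offset = 17.1·tan 7.72° = 2.318 m.
Layer 3: sin θ = p·1851 = 0.2995 → θ = 17.43°; offset = 18.6·tan 17.43° = 5.839 m.
Summing the layer offsets gives 10.659 m.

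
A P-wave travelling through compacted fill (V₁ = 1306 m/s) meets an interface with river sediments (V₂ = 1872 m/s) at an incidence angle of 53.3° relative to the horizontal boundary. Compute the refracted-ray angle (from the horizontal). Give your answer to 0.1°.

Angle from the normal: 90° − 53.3° = 36.7°.
sin θ₁/V₁ = sin θ₂/V₂ ⇒ sin θ₂ = 1872·sin 36.7°/1306 = 1872·0.5976/1306 = 0.8566.
θ₂ = arcsin 0.8566 = 58.94° from the normal.
From the interface: 90° − 58.94° = 31.06°.

31.1°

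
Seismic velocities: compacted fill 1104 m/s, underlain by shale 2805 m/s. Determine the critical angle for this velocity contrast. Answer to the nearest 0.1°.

Critical incidence: sin θ_c = V₁/V₂ = 1104/2805 = 0.3936.
θ_c = arcsin 0.3936 = 23.18°.

23.2°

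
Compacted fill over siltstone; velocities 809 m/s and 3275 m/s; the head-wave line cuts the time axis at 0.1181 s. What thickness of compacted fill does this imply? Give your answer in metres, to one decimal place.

49.3 m

h = tᵢ·V₁·V₂ / (2·√(V₂²−V₁²)).
√(V₂²−V₁²) = √(3275² − 809²) = 3173.5 m/s.
h = 0.1181 s × 809 × 3275 / (2 × 3173.5) = 49.30 m.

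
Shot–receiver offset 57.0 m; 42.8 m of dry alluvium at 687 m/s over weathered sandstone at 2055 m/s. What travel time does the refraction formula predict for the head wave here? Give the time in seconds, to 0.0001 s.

0.1452 s

θ_c = arcsin(V₁/V₂) = arcsin(687/2055) = 19.53°, cos θ_c = 0.9425.
Intercept time tᵢ = 2h cos θ_c / V₁ = 2·42.8·0.9425/687 = 0.11743 s.
t = x/V₂ + tᵢ = 57.0/2055 + 0.11743 = 0.14517 s.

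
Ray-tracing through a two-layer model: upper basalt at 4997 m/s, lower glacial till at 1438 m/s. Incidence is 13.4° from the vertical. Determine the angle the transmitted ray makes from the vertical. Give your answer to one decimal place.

Snell's law: sin θ₂ = (V₂/V₁)·sin θ₁ = (1438/4997)·sin 13.4° = 0.0667.
θ₂ = arcsin 0.0667 = 3.82° from the normal.

3.8°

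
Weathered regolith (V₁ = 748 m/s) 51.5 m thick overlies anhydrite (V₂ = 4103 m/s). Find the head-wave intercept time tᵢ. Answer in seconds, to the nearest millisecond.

0.135 s

θ_c = arcsin(V₁/V₂) = arcsin(748/4103) = 10.50°; cos θ_c = 0.9832.
tᵢ = 2h·cos θ_c / V₁ = 2·51.5·0.9832 / 748 = 0.13539 s.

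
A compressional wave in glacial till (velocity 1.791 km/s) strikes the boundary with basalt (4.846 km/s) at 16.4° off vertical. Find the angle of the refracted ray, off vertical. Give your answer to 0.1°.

49.8°

sin θ₁/V₁ = sin θ₂/V₂ ⇒ sin θ₂ = 4.846·sin 16.4°/1.791 = 4.846·0.2823/1.791 = 0.7639.
θ₂ = sin⁻¹(0.7639) = 49.81° (from vertical).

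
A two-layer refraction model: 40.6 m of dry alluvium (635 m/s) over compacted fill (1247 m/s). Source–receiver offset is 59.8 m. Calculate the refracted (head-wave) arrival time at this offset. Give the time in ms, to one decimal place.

158.0 ms

t = x/V₂ + 2h·√(V₂²−V₁²)/(V₁V₂).
√(V₂²−V₁²) = √(1247²−635²) = 1073.2 m/s; delay term = 2·40.6·1073.2/(635·1247) = 0.11005 s.
t = 59.8/1247 + 0.11005 = 0.15801 s.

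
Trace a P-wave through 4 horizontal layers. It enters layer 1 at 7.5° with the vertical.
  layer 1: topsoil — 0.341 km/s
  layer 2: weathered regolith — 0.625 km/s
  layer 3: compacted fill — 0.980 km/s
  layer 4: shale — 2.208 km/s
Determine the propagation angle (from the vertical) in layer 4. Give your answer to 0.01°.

57.69°

Ray parameter p = sin 7.5° / 0.341 = 3.8277e-01 s/km.
sin θ_4 = p·V_4 = 3.8277e-01 × 2.208 = 0.8452.
θ_4 = 57.69° from the vertical.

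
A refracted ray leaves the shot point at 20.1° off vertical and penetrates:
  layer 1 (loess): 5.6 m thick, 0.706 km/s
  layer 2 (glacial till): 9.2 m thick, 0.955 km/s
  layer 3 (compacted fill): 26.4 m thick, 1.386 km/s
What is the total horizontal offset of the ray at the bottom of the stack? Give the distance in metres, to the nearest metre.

Apply Snell's law at each interface; in layer i the horizontal offset is hᵢ·tan θᵢ.
Layer 1: θ = 20.10°; offset = 5.6·tan 20.10° = 2.049 m.
Layer 2: sin θ = 0.955·sin 20.1°/0.706 = 0.4649, θ = 27.70°; offset = 9.2·tan 27.70° = 4.830 m.
Layer 3: sin θ = 1.386·sin 20.1°/0.706 = 0.6747, θ = 42.43°; offset = 26.4·tan 42.43° = 24.130 m.
Σ offsets = 31.010 m.

31 m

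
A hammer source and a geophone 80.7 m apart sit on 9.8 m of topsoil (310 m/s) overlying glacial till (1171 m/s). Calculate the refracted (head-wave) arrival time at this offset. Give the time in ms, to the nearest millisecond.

130 ms

θ_c = arcsin(V₁/V₂) = arcsin(310/1171) = 15.35°, cos θ_c = 0.9643.
Intercept time tᵢ = 2h cos θ_c / V₁ = 2·9.8·0.9643/310 = 0.06097 s.
t = x/V₂ + tᵢ = 80.7/1171 + 0.06097 = 0.12989 s.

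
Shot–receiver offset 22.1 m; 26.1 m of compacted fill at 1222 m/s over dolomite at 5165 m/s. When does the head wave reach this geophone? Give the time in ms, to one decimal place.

45.8 ms

θ_c = arcsin(V₁/V₂) = arcsin(1222/5165) = 13.69°, cos θ_c = 0.9716.
Intercept time tᵢ = 2h cos θ_c / V₁ = 2·26.1·0.9716/1222 = 0.04150 s.
t = x/V₂ + tᵢ = 22.1/5165 + 0.04150 = 0.04578 s.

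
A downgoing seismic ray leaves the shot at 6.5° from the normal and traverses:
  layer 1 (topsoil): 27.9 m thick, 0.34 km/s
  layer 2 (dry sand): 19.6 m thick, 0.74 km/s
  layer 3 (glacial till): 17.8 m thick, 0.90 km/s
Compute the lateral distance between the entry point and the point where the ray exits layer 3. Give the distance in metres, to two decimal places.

Apply Snell's law at each interface; in layer i the horizontal offset is hᵢ·tan θᵢ.
Layer 1: θ = 6.50°; offset = 27.9·tan 6.50° = 3.1788 m.
Layer 2: sin θ = 0.74·sin 6.5°/0.34 = 0.2464, θ = 14.26°; offset = 19.6·tan 14.26° = 4.9827 m.
Layer 3: sin θ = 0.90·sin 6.5°/0.34 = 0.2997, θ = 17.44°; offset = 17.8·tan 17.44° = 5.5908 m.
Σ offsets = 13.7523 m.

13.75 m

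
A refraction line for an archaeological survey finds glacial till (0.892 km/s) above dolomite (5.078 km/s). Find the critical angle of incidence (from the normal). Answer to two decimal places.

At critical incidence the refracted ray runs along the interface (θ₂ = 90°), so sin θ_c = V₁/V₂.
θ_c = arcsin(0.892/5.078) = arcsin 0.1757 = 10.12°.

10.12°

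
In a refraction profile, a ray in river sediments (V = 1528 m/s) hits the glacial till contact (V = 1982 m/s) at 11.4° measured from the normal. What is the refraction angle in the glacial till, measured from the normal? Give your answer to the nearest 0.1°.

14.9°

Snell's law: sin θ₂ = (V₂/V₁)·sin θ₁ = (1982/1528)·sin 11.4° = 0.2564.
θ₂ = arcsin 0.2564 = 14.86° from the normal.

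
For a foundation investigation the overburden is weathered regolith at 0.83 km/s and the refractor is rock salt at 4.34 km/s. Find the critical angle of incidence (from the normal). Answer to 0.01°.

At critical incidence the refracted ray runs along the interface (θ₂ = 90°), so sin θ_c = V₁/V₂.
θ_c = arcsin(0.83/4.34) = arcsin 0.1912 = 11.03°.

11.03°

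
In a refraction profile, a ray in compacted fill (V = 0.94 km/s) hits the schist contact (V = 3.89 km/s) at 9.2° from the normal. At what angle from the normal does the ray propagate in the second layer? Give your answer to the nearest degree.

41°

sin θ₁/V₁ = sin θ₂/V₂ ⇒ sin θ₂ = 3.89·sin 9.2°/0.94 = 3.89·0.1599/0.94 = 0.6616.
θ₂ = sin⁻¹(0.6616) = 41.42° (from vertical).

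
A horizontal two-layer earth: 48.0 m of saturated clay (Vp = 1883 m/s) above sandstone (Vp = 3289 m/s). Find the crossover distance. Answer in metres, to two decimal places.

x_cross = 2h·√((V₂+V₁)/(V₂−V₁)).
(V₂+V₁)/(V₂−V₁) = (3289+1883)/(3289−1883) = 3.6785; √ = 1.9179.
x_cross = 2·48.0·1.9179 = 184.12 m.

184.12 m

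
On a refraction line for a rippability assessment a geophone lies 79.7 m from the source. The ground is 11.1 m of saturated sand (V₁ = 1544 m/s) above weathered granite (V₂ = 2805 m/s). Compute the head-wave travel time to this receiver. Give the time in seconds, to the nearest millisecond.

0.040 s

θ_c = arcsin(V₁/V₂) = arcsin(1544/2805) = 33.40°, cos θ_c = 0.8349.
Intercept time tᵢ = 2h cos θ_c / V₁ = 2·11.1·0.8349/1544 = 0.01200 s.
t = x/V₂ + tᵢ = 79.7/2805 + 0.01200 = 0.04042 s.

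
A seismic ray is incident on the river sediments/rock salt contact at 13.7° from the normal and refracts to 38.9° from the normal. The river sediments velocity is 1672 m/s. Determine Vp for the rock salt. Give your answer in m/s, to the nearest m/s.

4433 m/s

Snell's law: sin 13.7°/V₁ = sin 38.9°/V₂.
V₂ = V₁·sin 38.9°/sin 13.7° = 1672 × 2.6514 = 4433.21 m/s.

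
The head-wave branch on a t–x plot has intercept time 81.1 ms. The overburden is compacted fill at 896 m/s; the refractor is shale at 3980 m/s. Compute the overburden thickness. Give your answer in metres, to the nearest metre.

θ_c = arcsin(896/3980) = 13.01°; cos θ_c = 0.9743.
tᵢ = 2h cos θ_c/V₁ ⇒ h = tᵢ·V₁/(2 cos θ_c) = 0.0811·896/(2·0.9743) = 37.29 m.

37 m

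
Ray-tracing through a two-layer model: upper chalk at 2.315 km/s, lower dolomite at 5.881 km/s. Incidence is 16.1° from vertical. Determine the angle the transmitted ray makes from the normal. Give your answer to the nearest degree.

Snell's law: sin θ₂ = (V₂/V₁)·sin θ₁ = (5.881/2.315)·sin 16.1° = 0.7045.
θ₂ = arcsin 0.7045 = 44.79° from the normal.

45°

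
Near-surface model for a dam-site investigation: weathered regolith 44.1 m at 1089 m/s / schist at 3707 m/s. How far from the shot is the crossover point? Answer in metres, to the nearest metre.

x_cross = 2h·√((V₂+V₁)/(V₂−V₁)).
(V₂+V₁)/(V₂−V₁) = (3707+1089)/(3707−1089) = 1.8319; √ = 1.3535.
x_cross = 2·44.1·1.3535 = 119.38 m.

119 m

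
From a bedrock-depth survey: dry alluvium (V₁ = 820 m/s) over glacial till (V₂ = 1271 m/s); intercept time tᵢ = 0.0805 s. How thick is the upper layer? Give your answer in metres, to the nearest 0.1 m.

θ_c = arcsin(820/1271) = 40.18°; cos θ_c = 0.7640.
tᵢ = 2h cos θ_c/V₁ ⇒ h = tᵢ·V₁/(2 cos θ_c) = 0.0805·820/(2·0.7640) = 43.20 m.

43.2 m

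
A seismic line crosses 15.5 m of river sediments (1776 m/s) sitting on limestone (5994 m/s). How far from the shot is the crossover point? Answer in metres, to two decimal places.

42.07 m

θ_c = arcsin(1776/5994) = 17.24°, so cos θ_c = 0.9551 and tᵢ = 2h cos θ_c/V₁ = 0.0167 s.
At crossover x/V₁ = x/V₂ + tᵢ ⇒ x = tᵢ/(1/V₁ − 1/V₂) = 0.01667/(5.6306e-04 − 1.6683e-04) = 42.07 m.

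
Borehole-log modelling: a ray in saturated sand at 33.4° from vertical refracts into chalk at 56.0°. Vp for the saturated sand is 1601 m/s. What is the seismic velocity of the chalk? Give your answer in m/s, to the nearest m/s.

Snell's law: sin 33.4°/V₁ = sin 56.0°/V₂.
V₂ = V₁·sin 56.0°/sin 33.4° = 1601 × 1.5060 = 2411.15 m/s.

2411 m/s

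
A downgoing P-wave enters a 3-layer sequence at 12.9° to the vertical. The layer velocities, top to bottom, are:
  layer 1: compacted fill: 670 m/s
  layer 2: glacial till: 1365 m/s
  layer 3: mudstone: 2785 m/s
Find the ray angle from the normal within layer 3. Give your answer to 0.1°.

Ray parameter p = sin 12.9° / 670 = 3.3321e-04 s/m.
sin θ_3 = p·V_3 = 3.3321e-04 × 2785 = 0.9280.
θ_3 = 68.12° from the vertical.

68.1°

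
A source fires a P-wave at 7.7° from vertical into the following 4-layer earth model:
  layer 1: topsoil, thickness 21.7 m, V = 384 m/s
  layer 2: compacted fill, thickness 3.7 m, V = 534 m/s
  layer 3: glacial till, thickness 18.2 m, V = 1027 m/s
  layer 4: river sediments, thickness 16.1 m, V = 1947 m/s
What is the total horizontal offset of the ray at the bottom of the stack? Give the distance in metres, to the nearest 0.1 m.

p = sin θ₁/V₁ = sin 7.7°/384 = 3.4892e-04 s/m is conserved through the stack.
Layer 1: θ = 7.70°; offset = 21.7·tan 7.70° = 2.934 m.
Layer 2: sin θ = p·534 = 0.1863 → θ = 10.74°; offset = 3.7·tan 10.74° = 0.702 m.
Layer 3: sin θ = p·1027 = 0.3583 → θ = 21.00°; offset = 18.2·tan 21.00° = 6.986 m.
Layer 4: sin θ = p·1947 = 0.6794 → θ = 42.79°; offset = 16.1·tan 42.79° = 14.905 m.
Summing the layer offsets gives 25.527 m.

25.5 m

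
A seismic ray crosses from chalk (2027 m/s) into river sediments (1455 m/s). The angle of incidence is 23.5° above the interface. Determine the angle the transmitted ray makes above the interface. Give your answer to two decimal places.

48.83°

Convert to the normal: θ₁ = 90° − 23.5° = 66.5°.
Snell's law: sin θ₂ = (V₂/V₁)·sin θ₁ = (1455/2027)·sin 66.5° = 0.6583.
θ₂ = arcsin 0.6583 = 41.17° from the normal.
From the interface: 90° − 41.17° = 48.83°.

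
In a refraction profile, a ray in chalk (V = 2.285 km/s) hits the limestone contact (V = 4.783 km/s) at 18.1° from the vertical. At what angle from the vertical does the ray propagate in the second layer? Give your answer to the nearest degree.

41°

Snell's law: sin θ₂ = (V₂/V₁)·sin θ₁ = (4.783/2.285)·sin 18.1° = 0.6503.
θ₂ = sin⁻¹(0.6503) = 40.57° (from vertical).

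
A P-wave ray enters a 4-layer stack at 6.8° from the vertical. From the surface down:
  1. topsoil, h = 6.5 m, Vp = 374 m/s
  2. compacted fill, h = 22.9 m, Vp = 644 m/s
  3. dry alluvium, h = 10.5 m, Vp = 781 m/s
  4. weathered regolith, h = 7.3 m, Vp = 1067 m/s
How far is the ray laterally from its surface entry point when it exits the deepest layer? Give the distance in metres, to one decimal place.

10.8 m

Ray parameter p = sin 6.8° / 374 m/s = 3.1659e-04 s/m.
Layer 1: θ = 6.80°; offset = 6.5·tan 6.80° = 0.775 m.
Layer 2: sin θ = p·644 = 0.2039 → θ = 11.76°; offset = 22.9·tan 11.76° = 4.769 m.
Layer 3: sin θ = p·781 = 0.2473 → θ = 14.32°; offset = 10.5·tan 14.32° = 2.679 m.
Layer 4: sin θ = p·1067 = 0.3378 → θ = 19.74°; offset = 7.3·tan 19.74° = 2.620 m.
Σ offsets = 10.843 m.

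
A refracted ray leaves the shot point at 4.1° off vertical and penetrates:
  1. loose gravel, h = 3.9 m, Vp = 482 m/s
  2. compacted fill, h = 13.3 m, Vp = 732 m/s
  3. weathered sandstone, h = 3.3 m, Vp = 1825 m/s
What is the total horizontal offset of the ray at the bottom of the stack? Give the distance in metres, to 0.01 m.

Apply Snell's law at each interface; in layer i the horizontal offset is hᵢ·tan θᵢ.
Layer 1: θ = 4.10°; offset = 3.9·tan 4.10° = 0.2796 m.
Layer 2: sin θ = 732·sin 4.1°/482 = 0.1086, θ = 6.23°; offset = 13.3·tan 6.23° = 1.4527 m.
Layer 3: sin θ = 1825·sin 4.1°/482 = 0.2707, θ = 15.71°; offset = 3.3·tan 15.71° = 0.9280 m.
Summing the layer offsets gives 2.6603 m.

2.66 m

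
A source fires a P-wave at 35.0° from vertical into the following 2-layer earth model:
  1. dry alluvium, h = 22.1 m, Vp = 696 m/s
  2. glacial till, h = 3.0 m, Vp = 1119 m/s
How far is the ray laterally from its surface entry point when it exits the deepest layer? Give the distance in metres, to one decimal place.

22.6 m

Apply Snell's law at each interface; in layer i the horizontal offset is hᵢ·tan θᵢ.
Layer 1: θ = 35.00°; offset = 22.1·tan 35.00° = 15.475 m.
Layer 2: sin θ = 1119·sin 35.0°/696 = 0.9222, θ = 67.25°; offset = 3.0·tan 67.25° = 7.153 m.
Σ offsets = 22.627 m.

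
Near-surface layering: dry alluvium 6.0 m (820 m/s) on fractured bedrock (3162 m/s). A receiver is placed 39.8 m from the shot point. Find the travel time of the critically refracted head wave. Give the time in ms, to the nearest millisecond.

27 ms

t = x/V₂ + 2h·√(V₂²−V₁²)/(V₁V₂).
√(V₂²−V₁²) = √(3162²−820²) = 3053.8 m/s; delay term = 2·6.0·3053.8/(820·3162) = 0.01413 s.
t = 39.8/3162 + 0.01413 = 0.02672 s.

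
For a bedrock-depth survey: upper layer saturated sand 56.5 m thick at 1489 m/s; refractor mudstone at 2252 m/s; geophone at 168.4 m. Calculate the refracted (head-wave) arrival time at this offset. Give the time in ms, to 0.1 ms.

θ_c = arcsin(V₁/V₂) = arcsin(1489/2252) = 41.39°, cos θ_c = 0.7502.
Intercept time tᵢ = 2h cos θ_c / V₁ = 2·56.5·0.7502/1489 = 0.05693 s.
t = x/V₂ + tᵢ = 168.4/2252 + 0.05693 = 0.13171 s.

131.7 ms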